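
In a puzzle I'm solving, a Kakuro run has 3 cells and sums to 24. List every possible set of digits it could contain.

{7,8,9}

3 distinct digits from 1–9 sum between 6 and 24.
Only one set works: {7,8,9}.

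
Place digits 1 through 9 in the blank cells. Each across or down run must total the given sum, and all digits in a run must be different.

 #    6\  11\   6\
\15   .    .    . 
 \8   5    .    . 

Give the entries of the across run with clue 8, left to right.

5 2 1

R1C1 = 6 − 5 = 1 completes the 6 down.
Given what's placed, R1C3 must be 5 to fit the 15 across and 6 down.
R2C2 = 2: the only remaining digit allowed by both the 8 across and the 11 down.
R2C3 = 8 − 7 = 1 completes the 8 across.
R1C2 = 15 − 6 = 9 completes the 15 across.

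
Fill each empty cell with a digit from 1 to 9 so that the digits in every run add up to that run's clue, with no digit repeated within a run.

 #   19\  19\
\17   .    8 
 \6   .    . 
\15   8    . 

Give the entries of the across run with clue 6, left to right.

17 in 2 cells must be {8,9}.
R1C1 = 17 − 8 = 9 completes the 17 across.
R2C1 = 19 − 17 = 2 completes the 19 down.
R2C2 = 6 − 2 = 4 completes the 6 across.
R3C2 = 15 − 8 = 7 completes the 15 across.

2 4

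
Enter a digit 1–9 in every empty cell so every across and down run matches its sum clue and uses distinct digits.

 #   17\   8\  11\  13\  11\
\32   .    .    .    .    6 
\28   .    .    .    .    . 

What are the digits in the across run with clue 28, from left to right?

9 3 7 4 5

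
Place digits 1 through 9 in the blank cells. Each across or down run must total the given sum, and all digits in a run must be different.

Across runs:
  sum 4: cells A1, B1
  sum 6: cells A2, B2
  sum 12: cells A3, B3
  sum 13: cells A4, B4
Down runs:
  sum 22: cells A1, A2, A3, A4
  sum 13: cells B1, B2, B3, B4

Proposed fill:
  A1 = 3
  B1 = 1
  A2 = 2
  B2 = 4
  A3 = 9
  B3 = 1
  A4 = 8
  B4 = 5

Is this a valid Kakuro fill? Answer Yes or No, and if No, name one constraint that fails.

No — the across run A3–B3 sums to 10, not 12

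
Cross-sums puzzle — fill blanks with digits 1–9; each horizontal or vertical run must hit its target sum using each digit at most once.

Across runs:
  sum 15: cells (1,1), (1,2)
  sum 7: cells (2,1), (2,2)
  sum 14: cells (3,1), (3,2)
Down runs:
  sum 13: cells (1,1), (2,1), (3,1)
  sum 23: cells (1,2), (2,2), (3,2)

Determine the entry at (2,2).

6

23 in 3 cells must be {6,8,9}.
The 7 across and the 23 down share only 6, so (2,2) = 6.
(2,1) = 7 − 6 = 1 completes the 7 across.
Nothing is forced directly, so branch on (1,2), whose candidates are 8 or 9. If (1,2) = 9: then (1,1) would have to be in {6} for the 15 across but in {3,4,5,7,8,9} for the 13 down — contradiction. So (1,2) = 8.
(1,1) = 15 − 8 = 7 completes the 15 across.
(3,1) = 13 − 8 = 5 completes the 13 down.
(3,2) = 14 − 5 = 9 completes the 14 across.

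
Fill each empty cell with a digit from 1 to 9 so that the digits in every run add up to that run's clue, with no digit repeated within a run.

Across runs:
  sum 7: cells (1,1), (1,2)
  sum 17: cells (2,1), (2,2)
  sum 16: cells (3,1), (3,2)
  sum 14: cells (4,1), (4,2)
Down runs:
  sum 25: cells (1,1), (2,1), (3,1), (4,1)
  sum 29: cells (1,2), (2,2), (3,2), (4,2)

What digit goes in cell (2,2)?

9

17 in 2 cells must be {8,9}; 16 in 2 cells must be {7,9}; 29 in 4 cells must be {5,7,8,9}.
Only 5 fits (1,2) under both its across sum 7 and down sum 29.
(1,1) = 7 − 5 = 2 completes the 7 across.
Given what's placed, (3,1) must be 9 to fit the 16 across and 25 down.
(3,2) = 16 − 9 = 7 completes the 16 across.
(2,1) = 8: the only remaining digit allowed by both the 17 across and the 25 down.
(2,2) = 17 − 8 = 9 completes the 17 across.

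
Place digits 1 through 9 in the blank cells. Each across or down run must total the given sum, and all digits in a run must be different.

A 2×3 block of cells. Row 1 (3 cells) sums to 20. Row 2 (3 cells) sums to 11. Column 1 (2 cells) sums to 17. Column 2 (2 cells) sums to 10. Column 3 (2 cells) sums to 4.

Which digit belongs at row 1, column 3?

3

17 in 2 cells must be {8,9}; 4 in 2 cells must be {1,3}.
The 20 across and the 4 down share only 3, so (1,3) = 3.
The 11 across and the 17 down share only 8, so (2,1) = 8.
(2,3) = 4 − 3 = 1 completes the 4 down.
(1,1) = 17 − 8 = 9 completes the 17 down.
(1,2) = 20 − 12 = 8 completes the 20 across.
(2,2) = 11 − 9 = 2 completes the 11 across.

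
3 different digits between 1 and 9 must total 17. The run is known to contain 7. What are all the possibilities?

3 distinct digits from 1–9 sum between 6 and 24.
Keeping only sets containing 7.

{1,7,9}; {2,7,8}; {4,6,7}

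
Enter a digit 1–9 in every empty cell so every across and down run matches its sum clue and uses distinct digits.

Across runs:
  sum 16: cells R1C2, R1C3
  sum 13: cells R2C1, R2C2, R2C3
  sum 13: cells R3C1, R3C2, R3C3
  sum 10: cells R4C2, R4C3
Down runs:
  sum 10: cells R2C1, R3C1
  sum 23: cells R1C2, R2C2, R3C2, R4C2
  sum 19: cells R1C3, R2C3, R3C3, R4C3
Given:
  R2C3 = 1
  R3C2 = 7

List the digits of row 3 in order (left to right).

1 7 5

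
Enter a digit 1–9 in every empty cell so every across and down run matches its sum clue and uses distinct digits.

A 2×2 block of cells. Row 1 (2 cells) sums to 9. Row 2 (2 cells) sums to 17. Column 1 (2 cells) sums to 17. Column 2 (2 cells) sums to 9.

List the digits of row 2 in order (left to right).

9, 8

17 in 2 cells must be {8,9}.
The 9 across and the 17 down share only 8, so (1,1) = 8.
(1,2) = 9 − 8 = 1 completes the 9 across.
(2,1) = 17 − 8 = 9 completes the 17 down.
(2,2) = 17 − 9 = 8 completes the 17 across.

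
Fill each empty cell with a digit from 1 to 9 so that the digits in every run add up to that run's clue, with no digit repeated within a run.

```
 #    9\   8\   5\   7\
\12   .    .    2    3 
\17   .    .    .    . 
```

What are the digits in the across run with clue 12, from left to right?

1 6 2 3

R2C3 = 5 − 2 = 3 completes the 5 down.
R2C4 = 7 − 3 = 4 completes the 7 down.
Nothing is forced directly, so branch on R2C2, whose candidates are 1 or 2. If R2C2 = 1: then R1C2 would have to be in {1,6} for the 12 across but in {7} for the 8 down — contradiction. So R2C2 = 2.
R1C2 = 8 − 2 = 6 completes the 8 down.
R2C1 = 17 − 9 = 8 completes the 17 across.
R1C1 = 12 − 11 = 1 completes the 12 across.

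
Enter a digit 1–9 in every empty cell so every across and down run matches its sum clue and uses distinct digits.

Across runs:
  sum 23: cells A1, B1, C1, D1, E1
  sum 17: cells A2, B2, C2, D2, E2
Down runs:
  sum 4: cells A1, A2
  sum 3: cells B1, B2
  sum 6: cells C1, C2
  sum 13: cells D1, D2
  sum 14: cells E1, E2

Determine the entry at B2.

1

4 in 2 cells must be {1,3}; 3 in 2 cells must be {1,2}.
Nothing is forced directly, so branch on E2, whose candidates are 5 or 6. If E2 = 6: that forces E1 = 8, D2 = 5, after which D1 would have to be in {1,2,3,4,5,6,7,9} for the 23 across but in {8} for the 13 down — contradiction. So E2 = 5.
E1 = 14 − 5 = 9 completes the 14 down.
Given what's placed, D2 must be 6 to fit the 17 across and 13 down.
D1 = 13 − 6 = 7 completes the 13 down.
A1 = 1: the only remaining digit allowed by both the 23 across and the 4 down.
Given what's placed, B1 must be 2 to fit the 23 across and 3 down.
C1 = 23 − 19 = 4 completes the 23 across.
A2 = 4 − 1 = 3 completes the 4 down.
B2 = 3 − 2 = 1 completes the 3 down.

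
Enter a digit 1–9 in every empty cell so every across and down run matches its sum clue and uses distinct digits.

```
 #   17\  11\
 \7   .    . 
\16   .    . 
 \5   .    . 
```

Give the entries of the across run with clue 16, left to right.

16 in 2 cells must be {7,9}.
The 16 across and the 11 down share only 7, so R2C2 = 7.
R2C1 = 16 − 7 = 9 completes the 16 across.
Nothing is forced directly, so branch on R1C2, whose candidates are 1 or 3. If R1C2 = 3: then R1C1 would have to be in {4} for the 7 across but in {1,2,3,5,6,7} for the 17 down — contradiction. So R1C2 = 1.
R1C1 = 7 − 1 = 6 completes the 7 across.
R3C1 = 17 − 15 = 2 completes the 17 down.
R3C2 = 5 − 2 = 3 completes the 5 across.

9 7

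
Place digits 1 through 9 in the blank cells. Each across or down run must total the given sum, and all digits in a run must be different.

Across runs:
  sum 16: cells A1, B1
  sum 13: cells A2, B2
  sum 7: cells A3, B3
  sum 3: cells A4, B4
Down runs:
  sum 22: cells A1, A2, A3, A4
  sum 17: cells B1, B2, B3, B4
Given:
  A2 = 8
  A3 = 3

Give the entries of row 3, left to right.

16 in 2 cells must be {7,9}; 3 in 2 cells must be {1,2}.
B2 = 13 − 8 = 5 completes the 13 across.
B3 = 7 − 3 = 4 completes the 7 across.
Given what's placed, A4 must be 2 to fit the 3 across and 22 down.
B4 = 3 − 2 = 1 completes the 3 across.
A1 = 22 − 13 = 9 completes the 22 down.
B1 = 16 − 9 = 7 completes the 16 across.

3, 4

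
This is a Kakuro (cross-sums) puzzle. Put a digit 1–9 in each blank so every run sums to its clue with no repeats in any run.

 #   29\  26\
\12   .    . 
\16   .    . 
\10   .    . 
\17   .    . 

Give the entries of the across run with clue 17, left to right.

9, 8

16 in 2 cells must be {7,9}; 17 in 2 cells must be {8,9}; 29 in 4 cells must be {5,7,8,9}.
Nothing is forced directly, so branch on R2C1, whose candidates are 7 or 9. If R2C1 = 9: that forces R2C2 = 7, R4C1 = 8, R4C2 = 9, R3C1 = 7, after which R3C2 would have to be in {3} for the 10 across but in {2,4,6,8} for the 26 down — contradiction. So R2C1 = 7.
R2C2 = 16 − 7 = 9 completes the 16 across.
Given what's placed, R4C2 must be 8 to fit the 17 across and 26 down.
R4C1 = 17 − 8 = 9 completes the 17 across.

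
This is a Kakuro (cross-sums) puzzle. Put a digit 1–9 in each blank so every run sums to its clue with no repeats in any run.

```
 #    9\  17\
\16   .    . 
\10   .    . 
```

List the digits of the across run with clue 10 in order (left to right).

2 8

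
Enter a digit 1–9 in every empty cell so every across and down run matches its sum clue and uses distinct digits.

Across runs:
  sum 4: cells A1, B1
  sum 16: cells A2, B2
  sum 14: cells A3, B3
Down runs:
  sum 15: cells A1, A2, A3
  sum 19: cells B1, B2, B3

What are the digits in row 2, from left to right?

9, 7

4 in 2 cells must be {1,3}; 16 in 2 cells must be {7,9}.
The 4 across and the 19 down share only 3, so B1 = 3.
Given what's placed, B3 must be 9 to fit the 14 across and 19 down.
A1 = 4 − 3 = 1 completes the 4 across.
A2 = 9: the only remaining digit allowed by both the 16 across and the 15 down.
B2 = 16 − 9 = 7 completes the 16 across.
A3 = 14 − 9 = 5 completes the 14 across.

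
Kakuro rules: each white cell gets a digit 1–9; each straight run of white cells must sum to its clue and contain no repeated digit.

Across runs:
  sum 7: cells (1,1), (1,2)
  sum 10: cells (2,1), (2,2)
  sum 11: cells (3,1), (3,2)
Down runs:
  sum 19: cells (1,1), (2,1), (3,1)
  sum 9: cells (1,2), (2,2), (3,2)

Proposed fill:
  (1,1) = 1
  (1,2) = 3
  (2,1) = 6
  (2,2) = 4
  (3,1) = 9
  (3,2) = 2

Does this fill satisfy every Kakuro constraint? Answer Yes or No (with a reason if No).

No — the down run (1,1)–(3,1) sums to 16, not 19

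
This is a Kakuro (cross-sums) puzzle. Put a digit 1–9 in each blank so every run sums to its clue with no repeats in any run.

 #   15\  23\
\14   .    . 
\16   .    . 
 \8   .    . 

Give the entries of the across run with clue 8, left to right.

16 in 2 cells must be {7,9}; 23 in 3 cells must be {6,8,9}.
The 16 across and the 23 down share only 9, so R2C2 = 9.
Given what's placed, R3C2 must be 6 to fit the 8 across and 23 down.
R1C2 = 23 − 15 = 8 completes the 23 down.
R2C1 = 16 − 9 = 7 completes the 16 across.
R3C1 = 8 − 6 = 2 completes the 8 across.
R1C1 = 14 − 8 = 6 completes the 14 across.

2 6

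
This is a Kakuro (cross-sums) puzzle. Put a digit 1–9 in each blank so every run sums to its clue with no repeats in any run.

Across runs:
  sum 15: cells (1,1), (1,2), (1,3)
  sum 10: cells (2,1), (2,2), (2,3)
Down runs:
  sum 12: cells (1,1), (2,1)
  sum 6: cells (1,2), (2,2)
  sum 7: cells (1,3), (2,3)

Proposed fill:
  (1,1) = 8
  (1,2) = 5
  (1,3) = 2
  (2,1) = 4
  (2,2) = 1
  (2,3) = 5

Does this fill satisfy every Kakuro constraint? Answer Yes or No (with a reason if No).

Across: 8+5+2=15; 4+1+5=10. Down: 8+4=12; 5+1=6; 2+5=7. No digit repeats within any run.

Yes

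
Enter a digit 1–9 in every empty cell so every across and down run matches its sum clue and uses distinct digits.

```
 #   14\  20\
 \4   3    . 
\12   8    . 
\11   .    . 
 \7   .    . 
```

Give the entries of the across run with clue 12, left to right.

8 4

4 in 2 cells must be {1,3}.
R1C2 = 4 − 3 = 1 completes the 4 across.
R2C2 = 12 − 8 = 4 completes the 12 across.
Given what's placed, R3C1 must be 2 to fit the 11 across and 14 down.
R3C2 = 11 − 2 = 9 completes the 11 across.
R4C1 = 14 − 13 = 1 completes the 14 down.
R4C2 = 7 − 1 = 6 completes the 7 across.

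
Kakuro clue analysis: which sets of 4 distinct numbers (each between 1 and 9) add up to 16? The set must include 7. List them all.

4 distinct digits from 1–9 sum between 10 and 30.
Keeping only sets containing 7.

{1,2,6,7}; {1,3,5,7}; {2,3,4,7}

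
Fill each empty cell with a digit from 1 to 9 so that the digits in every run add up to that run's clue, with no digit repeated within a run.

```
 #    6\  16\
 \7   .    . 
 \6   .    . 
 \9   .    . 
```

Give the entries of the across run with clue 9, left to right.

2 7

6 in 3 cells must be {1,2,3}.
Nothing is forced directly, so branch on R1C1, whose candidates are 1 or 2 or 3. If R1C1 = 1: that forces R1C2 = 6, R2C1 = 2, after which R2C2 would have to be in {4} for the 6 across but in {1,2,3,7,8,9} for the 16 down — contradiction. If R1C1 = 2: that forces R1C2 = 5, R2C1 = 1, after which R2C2 would have to be in {5} for the 6 across but in {2,3,4,7,8,9} for the 16 down — contradiction. So R1C1 = 3.
R1C2 = 7 − 3 = 4 completes the 7 across.
Given what's placed, R2C2 must be 5 to fit the 6 across and 16 down.
R3C2 = 16 − 9 = 7 completes the 16 down.
R2C1 = 6 − 5 = 1 completes the 6 across.
R3C1 = 9 − 7 = 2 completes the 9 across.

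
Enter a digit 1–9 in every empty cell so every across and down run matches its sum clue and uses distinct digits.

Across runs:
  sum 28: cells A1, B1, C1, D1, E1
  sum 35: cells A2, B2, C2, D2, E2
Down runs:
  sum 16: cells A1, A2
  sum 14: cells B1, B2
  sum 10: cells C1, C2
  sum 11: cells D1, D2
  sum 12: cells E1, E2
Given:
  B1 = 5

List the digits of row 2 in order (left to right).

35 in 5 cells must be {5,6,7,8,9}; 16 in 2 cells must be {7,9}.
B2 = 14 − 5 = 9 completes the 14 down.
A2 = 7: the only remaining digit allowed by both the 35 across and the 16 down.
A1 = 16 − 7 = 9 completes the 16 down.
No cell is forced outright now. C2 can only be 6 or 8 (the digits allowed by both its 35 across and its 10 down). If C2 = 8: that forces C1 = 2, E2 = 5, after which E1 would have to be in {4,8} for the 28 across but in {7} for the 12 down — contradiction. So C2 = 6.
C1 = 10 − 6 = 4 completes the 10 down.
Nothing is forced directly, so branch on D2, whose candidates are 5 or 8. If D2 = 5: then D1 would have to be in {2,3,7,8} for the 28 across but in {6} for the 11 down — contradiction. So D2 = 8.
D1 = 11 − 8 = 3 completes the 11 down.
E1 = 28 − 21 = 7 completes the 28 across.
E2 = 35 − 30 = 5 completes the 35 across.

7 9 6 8 5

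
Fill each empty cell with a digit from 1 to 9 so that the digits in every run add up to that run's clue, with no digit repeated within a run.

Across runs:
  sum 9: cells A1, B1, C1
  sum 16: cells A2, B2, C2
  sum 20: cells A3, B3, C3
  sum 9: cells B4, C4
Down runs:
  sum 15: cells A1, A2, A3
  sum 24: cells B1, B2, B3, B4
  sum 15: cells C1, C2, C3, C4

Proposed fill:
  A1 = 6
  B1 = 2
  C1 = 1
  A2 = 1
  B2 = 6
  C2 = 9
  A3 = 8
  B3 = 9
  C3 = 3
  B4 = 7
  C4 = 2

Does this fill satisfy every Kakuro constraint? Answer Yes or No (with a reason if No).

Across: 6+2+1=9; 1+6+9=16; 8+9+3=20; 7+2=9. Down: 6+1+8=15; 2+6+9+7=24; 1+9+3+2=15. No digit repeats within any run.

Yes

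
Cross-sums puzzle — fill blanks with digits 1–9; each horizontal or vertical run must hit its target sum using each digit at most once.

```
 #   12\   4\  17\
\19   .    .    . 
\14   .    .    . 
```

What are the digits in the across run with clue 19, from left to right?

7 3 9

4 in 2 cells must be {1,3}; 17 in 2 cells must be {8,9}.
The 19 across and the 4 down share only 3, so R1C2 = 3.
Given what's placed, R1C3 must be 9 to fit the 19 across and 17 down.
R2C2 = 4 − 3 = 1 completes the 4 down.
R2C3 = 17 − 9 = 8 completes the 17 down.
R1C1 = 19 − 12 = 7 completes the 19 across.
R2C1 = 14 − 9 = 5 completes the 14 across.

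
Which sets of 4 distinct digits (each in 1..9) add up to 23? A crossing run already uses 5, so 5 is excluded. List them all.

{1,6,7,9}; {2,4,8,9}; {2,6,7,8}; {3,4,7,9}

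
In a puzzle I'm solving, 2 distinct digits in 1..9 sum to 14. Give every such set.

{5,9}; {6,8}

2 distinct digits from 1–9 sum between 3 and 17.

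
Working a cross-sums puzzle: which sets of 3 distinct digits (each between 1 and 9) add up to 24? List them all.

3 distinct digits from 1–9 sum between 6 and 24.
Only one set works: {7,8,9}.

{7,8,9}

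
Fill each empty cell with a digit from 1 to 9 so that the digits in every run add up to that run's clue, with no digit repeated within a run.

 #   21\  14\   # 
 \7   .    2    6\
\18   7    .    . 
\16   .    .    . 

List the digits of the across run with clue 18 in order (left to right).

7, 9, 2

R1C1 = 7 − 2 = 5 completes the 7 across.
R3C1 = 21 − 12 = 9 completes the 21 down.
No cell is forced outright now. R2C3 can only be 2 or 5 (the digits allowed by both its 18 across and its 6 down). If R2C3 = 5: then R2C2 would have to be in {6} for the 18 across but in {3,4,5,7,8,9} for the 14 down — contradiction. So R2C3 = 2.
R2C2 = 18 − 9 = 9 completes the 18 across.
R3C2 = 14 − 11 = 3 completes the 14 down.
R3C3 = 16 − 12 = 4 completes the 16 across.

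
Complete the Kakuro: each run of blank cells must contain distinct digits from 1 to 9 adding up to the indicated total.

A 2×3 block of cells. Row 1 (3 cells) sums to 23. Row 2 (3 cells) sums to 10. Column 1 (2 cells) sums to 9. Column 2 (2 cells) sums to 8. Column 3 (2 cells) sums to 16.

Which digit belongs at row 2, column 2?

23 in 3 cells must be {6,8,9}; 16 in 2 cells must be {7,9}.
The 23 across and the 8 down share only 6, so (1,2) = 6.
Given what's placed, (1,3) must be 9 to fit the 23 across and 16 down.
(2,2) = 8 − 6 = 2 completes the 8 down.
(2,3) = 16 − 9 = 7 completes the 16 down.
(1,1) = 23 − 15 = 8 completes the 23 across.
(2,1) = 10 − 9 = 1 completes the 10 across.

2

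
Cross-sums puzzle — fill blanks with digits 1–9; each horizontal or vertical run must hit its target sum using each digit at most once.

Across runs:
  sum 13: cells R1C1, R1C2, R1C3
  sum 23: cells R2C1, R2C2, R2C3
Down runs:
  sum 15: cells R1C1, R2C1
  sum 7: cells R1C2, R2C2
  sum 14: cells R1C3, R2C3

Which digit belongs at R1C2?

23 in 3 cells must be {6,8,9}.
The 23 across and the 7 down share only 6, so R2C2 = 6.
R1C2 = 7 − 6 = 1 completes the 7 down.
Nothing is forced directly, so branch on R2C1, whose candidates are 8 or 9. If R2C1 = 9: then R1C1 would have to be in {3,4,5,7,8,9} for the 13 across but in {6} for the 15 down — contradiction. So R2C1 = 8.
R1C1 = 15 − 8 = 7 completes the 15 down.
R1C3 = 13 − 8 = 5 completes the 13 across.
R2C3 = 23 − 14 = 9 completes the 23 across.

1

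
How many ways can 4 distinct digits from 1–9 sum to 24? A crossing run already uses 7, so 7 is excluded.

4

4 distinct digits from 1–9 sum between 10 and 30.
Dropping sets that contain 7.
Enumerating: {1,6,8,9}, {2,5,8,9}, {3,4,8,9}, {4,5,6,9}.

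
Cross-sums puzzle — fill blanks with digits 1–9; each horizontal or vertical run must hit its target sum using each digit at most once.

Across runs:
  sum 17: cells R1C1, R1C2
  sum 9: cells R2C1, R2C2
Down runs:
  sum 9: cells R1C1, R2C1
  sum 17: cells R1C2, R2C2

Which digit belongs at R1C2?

17 in 2 cells must be {8,9}.
The 17 across and the 9 down share only 8, so R1C1 = 8.
R1C2 = 17 − 8 = 9 completes the 17 across.
R2C1 = 9 − 8 = 1 completes the 9 down.
R2C2 = 9 − 1 = 8 completes the 9 across.

9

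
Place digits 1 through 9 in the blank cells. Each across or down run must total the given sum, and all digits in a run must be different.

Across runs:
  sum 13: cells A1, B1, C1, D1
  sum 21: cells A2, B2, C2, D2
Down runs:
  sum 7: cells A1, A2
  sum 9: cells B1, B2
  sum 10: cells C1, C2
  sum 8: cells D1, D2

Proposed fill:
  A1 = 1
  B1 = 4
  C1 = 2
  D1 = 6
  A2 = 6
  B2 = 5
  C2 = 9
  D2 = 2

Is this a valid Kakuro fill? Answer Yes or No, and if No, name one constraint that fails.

No — the across run A2–D2 sums to 22, not 21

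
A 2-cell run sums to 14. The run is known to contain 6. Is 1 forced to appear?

No

The only way to make 14 from 2 distinct digits under that restriction is {6,8}, which does not contain 1.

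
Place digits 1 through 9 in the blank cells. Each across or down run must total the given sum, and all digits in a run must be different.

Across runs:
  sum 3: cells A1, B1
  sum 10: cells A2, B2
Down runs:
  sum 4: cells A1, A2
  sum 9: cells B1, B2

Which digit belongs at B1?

2

3 in 2 cells must be {1,2}; 4 in 2 cells must be {1,3}.
The 3 across and the 4 down share only 1, so A1 = 1.
B1 = 3 − 1 = 2 completes the 3 across.
A2 = 4 − 1 = 3 completes the 4 down.
B2 = 10 − 3 = 7 completes the 10 across.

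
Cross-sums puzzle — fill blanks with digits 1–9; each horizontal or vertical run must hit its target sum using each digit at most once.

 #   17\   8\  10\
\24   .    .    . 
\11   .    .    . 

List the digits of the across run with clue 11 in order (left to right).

24 in 3 cells must be {7,8,9}; 17 in 2 cells must be {8,9}.
The 24 across and the 8 down share only 7, so R1C2 = 7.
The 11 across and the 17 down share only 8, so R2C1 = 8.
R2C2 = 8 − 7 = 1 completes the 8 down.
R2C3 = 11 − 9 = 2 completes the 11 across.
R1C1 = 17 − 8 = 9 completes the 17 down.
R1C3 = 24 − 16 = 8 completes the 24 across.

8 1 2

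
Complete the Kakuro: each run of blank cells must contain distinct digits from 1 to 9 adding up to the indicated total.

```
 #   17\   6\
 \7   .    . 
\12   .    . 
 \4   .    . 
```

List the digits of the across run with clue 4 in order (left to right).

4 in 2 cells must be {1,3}; 6 in 3 cells must be {1,2,3}.
The 12 across and the 6 down share only 3, so R2C2 = 3.
Given what's placed, R3C2 must be 1 to fit the 4 across and 6 down.
R1C2 = 6 − 4 = 2 completes the 6 down.
R2C1 = 12 − 3 = 9 completes the 12 across.
R3C1 = 4 − 1 = 3 completes the 4 across.
R1C1 = 7 − 2 = 5 completes the 7 across.

3 1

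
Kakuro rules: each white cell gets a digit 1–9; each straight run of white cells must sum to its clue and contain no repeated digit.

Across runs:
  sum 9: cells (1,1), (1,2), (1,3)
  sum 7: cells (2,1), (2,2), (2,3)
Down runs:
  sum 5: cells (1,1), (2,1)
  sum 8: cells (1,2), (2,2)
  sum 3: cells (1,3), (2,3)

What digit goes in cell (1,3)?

7 in 3 cells must be {1,2,4}; 3 in 2 cells must be {1,2}.
Nothing is forced directly, so branch on (2,2), whose candidates are 1 or 2. If (2,2) = 1: then (1,2) would have to be in {1,2,3,4,5,6} for the 9 across but in {7} for the 8 down — contradiction. So (2,2) = 2.
(1,2) = 8 − 2 = 6 completes the 8 down.
Given what's placed, (2,3) must be 1 to fit the 7 across and 3 down.
(1,3) = 3 − 1 = 2 completes the 3 down.
(2,1) = 7 − 3 = 4 completes the 7 across.
(1,1) = 9 − 8 = 1 completes the 9 across.

2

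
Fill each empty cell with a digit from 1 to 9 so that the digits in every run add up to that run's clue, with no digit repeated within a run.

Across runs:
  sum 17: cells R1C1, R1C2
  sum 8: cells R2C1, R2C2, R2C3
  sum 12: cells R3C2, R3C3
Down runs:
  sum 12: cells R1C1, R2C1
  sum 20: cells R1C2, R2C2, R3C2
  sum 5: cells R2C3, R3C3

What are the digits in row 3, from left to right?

8 4

17 in 2 cells must be {8,9}.
Nothing is forced directly, so branch on R1C1, whose candidates are 8 or 9. If R1C1 = 9: that forces R1C2 = 8, R2C1 = 3, after which R2C2 would have to be in {1,4} for the 8 across but in {3,5,7,9} for the 20 down — contradiction. So R1C1 = 8.
R1C2 = 17 − 8 = 9 completes the 17 across.
R2C1 = 12 − 8 = 4 completes the 12 down.
R2C2 = 3: the only remaining digit allowed by both the 8 across and the 20 down.
R2C3 = 8 − 7 = 1 completes the 8 across.
R3C2 = 20 − 12 = 8 completes the 20 down.
R3C3 = 12 − 8 = 4 completes the 12 across.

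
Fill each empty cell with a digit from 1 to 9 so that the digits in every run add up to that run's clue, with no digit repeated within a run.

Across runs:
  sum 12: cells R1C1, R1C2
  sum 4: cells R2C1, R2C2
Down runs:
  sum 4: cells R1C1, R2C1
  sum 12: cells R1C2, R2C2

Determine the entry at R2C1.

1

4 in 2 cells must be {1,3}.
The 12 across and the 4 down share only 3, so R1C1 = 3.
R1C2 = 12 − 3 = 9 completes the 12 across.
R2C1 = 4 − 3 = 1 completes the 4 down.
R2C2 = 4 − 1 = 3 completes the 4 across.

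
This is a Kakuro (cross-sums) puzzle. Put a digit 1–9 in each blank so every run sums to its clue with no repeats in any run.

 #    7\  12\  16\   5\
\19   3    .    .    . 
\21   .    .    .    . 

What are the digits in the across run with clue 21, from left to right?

16 in 2 cells must be {7,9}.
R2C1 = 7 − 3 = 4 completes the 7 down.
No cell is forced outright now. R1C3 can only be 7 or 9 (the digits allowed by both its 19 across and its 16 down). If R1C3 = 9: that forces R1C2 = 5, R1C4 = 2, R2C2 = 7, after which R2C3 would have to be in {1,2,8,9} for the 21 across but in {7} for the 16 down — contradiction. So R1C3 = 7.
R2C3 = 16 − 7 = 9 completes the 16 down.
Nothing is forced directly, so branch on R1C4, whose candidates are 1 or 4. If R1C4 = 1: that forces R1C2 = 8, after which R2C2 would have to be in {1,2,3,5,6,7} for the 21 across but in {4} for the 12 down — contradiction. So R1C4 = 4.
R1C2 = 19 − 14 = 5 completes the 19 across.
R2C2 = 12 − 5 = 7 completes the 12 down.
R2C4 = 21 − 20 = 1 completes the 21 across.

4 7 9 1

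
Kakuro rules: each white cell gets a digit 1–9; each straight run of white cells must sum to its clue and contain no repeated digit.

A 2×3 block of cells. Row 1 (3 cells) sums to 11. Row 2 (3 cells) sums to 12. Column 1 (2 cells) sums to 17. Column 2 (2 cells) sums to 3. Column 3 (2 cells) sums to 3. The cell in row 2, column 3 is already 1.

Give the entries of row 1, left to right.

17 in 2 cells must be {8,9}; 3 in 2 cells must be {1,2}.
Only 8 fits (1,1) under both its across sum 11 and down sum 17.
(1,3) = 3 − 1 = 2 completes the 3 down.
(2,1) = 17 − 8 = 9 completes the 17 down.
(2,2) = 12 − 10 = 2 completes the 12 across.
(1,2) = 11 − 10 = 1 completes the 11 across.

8, 1, 2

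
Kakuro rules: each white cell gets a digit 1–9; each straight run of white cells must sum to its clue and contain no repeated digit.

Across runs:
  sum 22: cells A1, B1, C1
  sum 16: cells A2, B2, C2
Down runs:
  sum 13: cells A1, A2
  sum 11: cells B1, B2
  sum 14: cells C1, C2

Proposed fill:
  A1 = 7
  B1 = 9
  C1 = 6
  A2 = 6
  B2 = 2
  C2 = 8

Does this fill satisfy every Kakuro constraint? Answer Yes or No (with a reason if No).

Yes

Across: 7+9+6=22; 6+2+8=16. Down: 7+6=13; 9+2=11; 6+8=14. No digit repeats within any run.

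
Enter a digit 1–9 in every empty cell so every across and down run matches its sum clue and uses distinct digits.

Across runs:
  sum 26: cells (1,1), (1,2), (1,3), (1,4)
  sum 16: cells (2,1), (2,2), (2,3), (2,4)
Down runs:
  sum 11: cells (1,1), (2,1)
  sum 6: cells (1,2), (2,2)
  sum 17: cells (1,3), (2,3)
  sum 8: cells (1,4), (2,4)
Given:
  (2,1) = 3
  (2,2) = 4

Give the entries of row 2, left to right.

3 4 8 1

17 in 2 cells must be {8,9}.
(1,1) = 11 − 3 = 8 completes the 11 down.
(1,2) = 6 − 4 = 2 completes the 6 down.
(1,3) = 9: the only remaining digit allowed by both the 26 across and the 17 down.
(1,4) = 26 − 19 = 7 completes the 26 across.
(2,3) = 17 − 9 = 8 completes the 17 down.
(2,4) = 16 − 15 = 1 completes the 16 across.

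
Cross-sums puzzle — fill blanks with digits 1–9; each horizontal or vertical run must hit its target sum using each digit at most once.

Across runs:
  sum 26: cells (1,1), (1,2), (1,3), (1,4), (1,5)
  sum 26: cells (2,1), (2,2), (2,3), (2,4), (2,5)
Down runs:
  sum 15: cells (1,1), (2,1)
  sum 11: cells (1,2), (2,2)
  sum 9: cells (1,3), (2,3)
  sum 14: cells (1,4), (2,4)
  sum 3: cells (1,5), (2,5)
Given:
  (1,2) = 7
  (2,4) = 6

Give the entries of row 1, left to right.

3 in 2 cells must be {1,2}.
(1,4) = 14 − 6 = 8 completes the 14 down.
(2,2) = 11 − 7 = 4 completes the 11 down.
Given what's placed, (1,1) must be 6 to fit the 26 across and 15 down.
(2,1) = 15 − 6 = 9 completes the 15 down.
Given what's placed, (2,5) must be 2 to fit the 26 across and 3 down.
(1,5) = 3 − 2 = 1 completes the 3 down.
(2,3) = 26 − 21 = 5 completes the 26 across.
(1,3) = 26 − 22 = 4 completes the 26 across.

6, 7, 4, 8, 1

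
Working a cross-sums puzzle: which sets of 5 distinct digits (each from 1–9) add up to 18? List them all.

5 distinct digits from 1–9 sum between 15 and 35.

{1,2,3,4,8}; {1,2,3,5,7}; {1,2,4,5,6}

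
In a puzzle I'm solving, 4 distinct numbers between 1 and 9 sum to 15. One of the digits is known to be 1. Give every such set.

4 distinct digits from 1–9 sum between 10 and 30.
Keeping only sets containing 1.

{1,2,3,9}; {1,2,4,8}; {1,2,5,7}; {1,3,4,7}; {1,3,5,6}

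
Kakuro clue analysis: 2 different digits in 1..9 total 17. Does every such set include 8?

Yes

The only way to make 17 from 2 distinct digits is {8,9}, which contains 8.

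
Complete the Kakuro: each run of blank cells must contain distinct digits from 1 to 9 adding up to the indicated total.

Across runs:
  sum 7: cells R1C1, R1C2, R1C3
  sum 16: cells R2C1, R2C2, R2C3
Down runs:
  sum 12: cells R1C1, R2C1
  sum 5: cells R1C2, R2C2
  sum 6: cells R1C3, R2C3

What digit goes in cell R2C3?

5

7 in 3 cells must be {1,2,4}.
The 7 across and the 12 down share only 4, so R1C1 = 4.
R2C1 = 12 − 4 = 8 completes the 12 down.
Nothing is forced directly, so branch on R1C2, whose candidates are 1 or 2. If R1C2 = 1: that forces R1C3 = 2, after which R2C2 would have to be in {1,2,3,5,6,7} for the 16 across but in {4} for the 5 down — contradiction. So R1C2 = 2.
R1C3 = 7 − 6 = 1 completes the 7 across.
R2C2 = 5 − 2 = 3 completes the 5 down.
R2C3 = 16 − 11 = 5 completes the 16 across.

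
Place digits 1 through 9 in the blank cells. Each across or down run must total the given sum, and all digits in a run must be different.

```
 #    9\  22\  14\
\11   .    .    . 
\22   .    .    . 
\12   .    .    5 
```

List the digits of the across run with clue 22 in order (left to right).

5, 9, 8

R3C2 = 6: the only remaining digit allowed by both the 12 across and the 22 down.
Given what's placed, R1C2 must be 7 to fit the 11 across and 22 down.
R2C2 = 22 − 13 = 9 completes the 22 down.
R3C1 = 12 − 11 = 1 completes the 12 across.
R1C1 = 3: the only remaining digit allowed by both the 11 across and the 9 down.
R1C3 = 11 − 10 = 1 completes the 11 across.
R2C1 = 9 − 4 = 5 completes the 9 down.
R2C3 = 22 − 14 = 8 completes the 22 across.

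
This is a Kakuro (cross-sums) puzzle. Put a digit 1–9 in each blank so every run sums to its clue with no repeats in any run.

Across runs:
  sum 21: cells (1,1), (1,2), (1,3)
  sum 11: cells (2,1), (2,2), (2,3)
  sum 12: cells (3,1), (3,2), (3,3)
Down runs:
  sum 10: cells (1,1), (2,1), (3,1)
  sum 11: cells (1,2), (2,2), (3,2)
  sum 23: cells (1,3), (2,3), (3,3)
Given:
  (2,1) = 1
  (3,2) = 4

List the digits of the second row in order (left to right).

23 in 3 cells must be {6,8,9}.
(3,3) = 6: the only remaining digit allowed by both the 12 across and the 23 down.
Given what's placed, (2,3) must be 8 to fit the 11 across and 23 down.
(3,1) = 12 − 10 = 2 completes the 12 across.
(1,1) = 10 − 3 = 7 completes the 10 down.
(1,3) = 23 − 14 = 9 completes the 23 down.
(2,2) = 11 − 9 = 2 completes the 11 across.
(1,2) = 21 − 16 = 5 completes the 21 across.

1 2 8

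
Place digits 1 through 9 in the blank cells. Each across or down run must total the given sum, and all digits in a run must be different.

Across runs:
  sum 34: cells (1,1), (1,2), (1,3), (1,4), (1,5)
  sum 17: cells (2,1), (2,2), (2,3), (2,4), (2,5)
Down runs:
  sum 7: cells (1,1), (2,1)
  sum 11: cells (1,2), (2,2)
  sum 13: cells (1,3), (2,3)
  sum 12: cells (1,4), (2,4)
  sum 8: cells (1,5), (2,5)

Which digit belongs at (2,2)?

2

34 in 5 cells must be {4,6,7,8,9}.
Nothing is forced directly, so branch on (1,1), whose candidates are 4 or 6. If (1,1) = 6: that forces (1,5) = 7, (2,1) = 1, after which (2,5) would have to be in {2,3,4,5,6,7} for the 17 across but in {1} for the 8 down — contradiction. So (1,1) = 4.
(2,1) = 7 − 4 = 3 completes the 7 down.
Nothing is forced directly, so branch on (1,4), whose candidates are 7 or 8 or 9. If (1,4) = 7: that forces (1,5) = 6, (2,4) = 5, (2,5) = 2, (2,2) = 6, after which (2,3) would have to be in {1} for the 17 across but in {4,5,6,7,8,9} for the 13 down — contradiction. If (1,4) = 9: then (2,4) would have to be in {1,2,4,5,6,7} for the 17 across but in {3} for the 12 down — contradiction. So (1,4) = 8.
(2,4) = 12 − 8 = 4 completes the 12 down.
(2,3) = 7: the only remaining digit allowed by both the 17 across and the 13 down.
(1,3) = 13 − 7 = 6 completes the 13 down.
Given what's placed, (1,5) must be 7 to fit the 34 across and 8 down.
(2,2) = 2: the only remaining digit allowed by both the 17 across and the 11 down.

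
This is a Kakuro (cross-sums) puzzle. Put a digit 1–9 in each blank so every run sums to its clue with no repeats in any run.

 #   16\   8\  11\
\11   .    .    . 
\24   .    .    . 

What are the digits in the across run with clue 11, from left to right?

7 1 3

24 in 3 cells must be {7,8,9}; 16 in 2 cells must be {7,9}.
The 11 across and the 16 down share only 7, so R1C1 = 7.
Given what's placed, R1C3 must be 3 to fit the 11 across and 11 down.
R2C1 = 16 − 7 = 9 completes the 16 down.
R2C2 = 7: the only remaining digit allowed by both the 24 across and the 8 down.
R2C3 = 24 − 16 = 8 completes the 24 across.
R1C2 = 11 − 10 = 1 completes the 11 across.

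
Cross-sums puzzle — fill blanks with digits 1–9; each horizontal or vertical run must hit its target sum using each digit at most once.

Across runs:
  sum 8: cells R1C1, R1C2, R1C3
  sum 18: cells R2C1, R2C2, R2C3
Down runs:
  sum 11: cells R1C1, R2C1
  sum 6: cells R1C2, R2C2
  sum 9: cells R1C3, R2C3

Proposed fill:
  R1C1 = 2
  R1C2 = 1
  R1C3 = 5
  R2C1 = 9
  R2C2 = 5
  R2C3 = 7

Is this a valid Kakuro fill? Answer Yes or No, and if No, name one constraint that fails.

No — the down run R1C3–R2C3 sums to 12, not 9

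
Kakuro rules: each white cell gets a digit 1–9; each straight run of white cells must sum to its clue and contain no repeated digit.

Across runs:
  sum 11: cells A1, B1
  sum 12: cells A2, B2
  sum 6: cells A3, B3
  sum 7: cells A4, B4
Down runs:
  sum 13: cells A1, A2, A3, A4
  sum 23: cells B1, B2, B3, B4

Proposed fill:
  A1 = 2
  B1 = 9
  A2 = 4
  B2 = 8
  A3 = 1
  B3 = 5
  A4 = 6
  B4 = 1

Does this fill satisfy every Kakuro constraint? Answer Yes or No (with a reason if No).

Across: 2+9=11; 4+8=12; 1+5=6; 6+1=7. Down: 2+4+1+6=13; 9+8+5+1=23. No digit repeats within any run.

Yes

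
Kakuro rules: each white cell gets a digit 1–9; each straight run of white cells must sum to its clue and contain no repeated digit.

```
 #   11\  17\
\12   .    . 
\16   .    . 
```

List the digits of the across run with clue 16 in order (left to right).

7 9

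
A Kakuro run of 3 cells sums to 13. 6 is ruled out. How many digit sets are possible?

3 distinct digits from 1–9 sum between 6 and 24.
Dropping sets that contain 6.
Enumerating: {1,3,9}, {1,4,8}, {1,5,7}, {2,3,8}, {2,4,7}.

5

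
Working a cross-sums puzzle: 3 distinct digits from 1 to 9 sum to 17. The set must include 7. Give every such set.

3 distinct digits from 1–9 sum between 6 and 24.
Keeping only sets containing 7.

{1,7,9}; {2,7,8}; {4,6,7}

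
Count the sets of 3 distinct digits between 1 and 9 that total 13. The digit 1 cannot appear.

4

3 distinct digits from 1–9 sum between 6 and 24.
Dropping sets that contain 1.
Enumerating: {2,3,8}, {2,4,7}, {2,5,6}, {3,4,6}.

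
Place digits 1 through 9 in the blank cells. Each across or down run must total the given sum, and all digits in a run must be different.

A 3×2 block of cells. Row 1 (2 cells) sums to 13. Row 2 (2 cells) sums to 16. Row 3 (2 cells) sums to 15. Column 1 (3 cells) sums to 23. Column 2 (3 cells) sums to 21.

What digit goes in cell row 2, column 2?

7

16 in 2 cells must be {7,9}; 23 in 3 cells must be {6,8,9}.
The 16 across and the 23 down share only 9, so (2,1) = 9.
(2,2) = 16 − 9 = 7 completes the 16 across.
Nothing is forced directly, so branch on (1,1), whose candidates are 6 or 8. If (1,1) = 6: then (1,2) would have to be in {7} for the 13 across but in {5,6,8,9} for the 21 down — contradiction. So (1,1) = 8.
(1,2) = 13 − 8 = 5 completes the 13 across.
(3,1) = 23 − 17 = 6 completes the 23 down.
(3,2) = 15 − 6 = 9 completes the 15 across.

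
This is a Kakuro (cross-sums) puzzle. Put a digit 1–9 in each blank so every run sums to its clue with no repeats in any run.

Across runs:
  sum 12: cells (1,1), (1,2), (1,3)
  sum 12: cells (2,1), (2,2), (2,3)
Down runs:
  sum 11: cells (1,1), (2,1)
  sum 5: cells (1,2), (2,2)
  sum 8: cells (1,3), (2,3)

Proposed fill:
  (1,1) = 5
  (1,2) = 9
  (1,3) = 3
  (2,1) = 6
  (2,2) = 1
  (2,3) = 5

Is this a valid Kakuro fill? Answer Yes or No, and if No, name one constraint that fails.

No — the across run (1,1)–(1,3) sums to 17, not 12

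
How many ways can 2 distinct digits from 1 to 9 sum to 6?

2 distinct digits from 1–9 sum between 3 and 17.
Enumerating: {1,5}, {2,4}.

2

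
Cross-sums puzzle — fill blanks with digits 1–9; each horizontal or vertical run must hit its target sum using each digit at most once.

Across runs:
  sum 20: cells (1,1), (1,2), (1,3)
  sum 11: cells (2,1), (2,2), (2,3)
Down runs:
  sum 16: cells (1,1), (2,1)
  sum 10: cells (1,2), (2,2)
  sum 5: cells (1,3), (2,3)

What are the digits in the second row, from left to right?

16 in 2 cells must be {7,9}.
The 11 across and the 16 down share only 7, so (2,1) = 7.
(1,1) = 16 − 7 = 9 completes the 16 down.
Nothing is forced directly, so branch on (2,2), whose candidates are 1 or 3. If (2,2) = 1: then (1,2) would have to be in {3,4,5,6,7,8} for the 20 across but in {9} for the 10 down — contradiction. So (2,2) = 3.
(1,2) = 10 − 3 = 7 completes the 10 down.
(1,3) = 20 − 16 = 4 completes the 20 across.
(2,3) = 11 − 10 = 1 completes the 11 across.

7 3 1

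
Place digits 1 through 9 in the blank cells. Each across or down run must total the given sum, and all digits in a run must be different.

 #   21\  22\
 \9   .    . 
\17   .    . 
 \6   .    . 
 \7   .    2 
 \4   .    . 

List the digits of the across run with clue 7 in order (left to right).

17 in 2 cells must be {8,9}; 4 in 2 cells must be {1,3}.
R4C1 = 7 − 2 = 5 completes the 7 across.

5 2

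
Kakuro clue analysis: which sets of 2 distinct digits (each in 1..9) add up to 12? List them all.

2 distinct digits from 1–9 sum between 3 and 17.

{3,9}; {4,8}; {5,7}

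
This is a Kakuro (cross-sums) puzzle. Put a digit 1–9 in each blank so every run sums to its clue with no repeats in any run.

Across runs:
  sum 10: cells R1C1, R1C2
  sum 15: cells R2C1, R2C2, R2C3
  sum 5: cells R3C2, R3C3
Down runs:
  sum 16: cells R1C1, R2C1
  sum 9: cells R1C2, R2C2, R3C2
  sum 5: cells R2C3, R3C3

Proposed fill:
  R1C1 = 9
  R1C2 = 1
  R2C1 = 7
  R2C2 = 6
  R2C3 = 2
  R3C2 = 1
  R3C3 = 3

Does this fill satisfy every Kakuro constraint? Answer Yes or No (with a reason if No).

No — the across run R3C2–R3C3 sums to 4, not 5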